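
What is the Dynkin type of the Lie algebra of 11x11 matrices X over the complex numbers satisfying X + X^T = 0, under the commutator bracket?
This is so(11) with 11 odd, which has dimension 11(11-1)/2 = 55 and rank (11-1)/2 = 5. In the classification of classical Lie algebras, the orthogonal algebra so(2n+1) in an odd number of variables has type B_n; here n = 5, so the Dynkin diagram is a chain of 5 nodes with a double edge at one end; the terminal node there is the unique short simple root (B_5). Hence the type is B_5.

B_5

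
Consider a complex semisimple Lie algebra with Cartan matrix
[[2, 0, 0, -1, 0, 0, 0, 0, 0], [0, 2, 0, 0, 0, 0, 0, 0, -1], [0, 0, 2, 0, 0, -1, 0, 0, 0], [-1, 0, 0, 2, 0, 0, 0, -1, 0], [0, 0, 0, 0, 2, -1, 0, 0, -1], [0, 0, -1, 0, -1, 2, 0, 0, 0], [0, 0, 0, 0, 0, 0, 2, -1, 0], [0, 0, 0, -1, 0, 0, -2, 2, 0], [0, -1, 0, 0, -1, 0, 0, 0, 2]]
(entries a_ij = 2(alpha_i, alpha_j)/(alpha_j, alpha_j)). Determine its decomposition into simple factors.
A_5 ⊕ B_4

The diagram associated to this matrix has two connected components: the simple roots {alpha_2, alpha_3, alpha_5, alpha_6, alpha_9} form a chain of 5 nodes with single edges (A_5), and {alpha_1, alpha_4, alpha_7, alpha_8} form a chain of 4 nodes with a double edge at one end; the terminal node there is the unique short simple root (B_4). A semisimple Lie algebra decomposes uniquely as the direct sum of simple ideals, one per connected component of its Dynkin diagram, so g ≅ A_5 ⊕ B_4 (dimension 35 + 36 = 71).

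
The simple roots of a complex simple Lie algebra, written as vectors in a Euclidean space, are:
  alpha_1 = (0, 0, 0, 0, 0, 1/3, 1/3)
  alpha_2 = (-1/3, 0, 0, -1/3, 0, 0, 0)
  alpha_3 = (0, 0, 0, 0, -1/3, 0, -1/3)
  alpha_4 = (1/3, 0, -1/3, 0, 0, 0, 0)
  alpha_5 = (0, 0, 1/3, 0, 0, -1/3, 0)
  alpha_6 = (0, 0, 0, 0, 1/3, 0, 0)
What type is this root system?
B_6 (so(13))

Compute the Cartan integers a_ij = 2(alpha_i, alpha_j)/(alpha_j, alpha_j); the resulting 6x6 Cartan matrix is
[[2, 0, -1, 0, -1, 0], [0, 2, 0, -1, 0, 0], [-1, 0, 2, 0, 0, -2], [0, -1, 0, 2, -1, 0], [-1, 0, 0, -1, 2, 0], [0, 0, -1, 0, 0, 2]].
The roots have two lengths (squared-length ratio 2:1); the short ones are alpha_{6}. The associated Dynkin diagram is a chain of 6 nodes with a double edge at one end; the terminal node there is the unique short simple root (B_6), so the type is B_6 (the algebra so(13)).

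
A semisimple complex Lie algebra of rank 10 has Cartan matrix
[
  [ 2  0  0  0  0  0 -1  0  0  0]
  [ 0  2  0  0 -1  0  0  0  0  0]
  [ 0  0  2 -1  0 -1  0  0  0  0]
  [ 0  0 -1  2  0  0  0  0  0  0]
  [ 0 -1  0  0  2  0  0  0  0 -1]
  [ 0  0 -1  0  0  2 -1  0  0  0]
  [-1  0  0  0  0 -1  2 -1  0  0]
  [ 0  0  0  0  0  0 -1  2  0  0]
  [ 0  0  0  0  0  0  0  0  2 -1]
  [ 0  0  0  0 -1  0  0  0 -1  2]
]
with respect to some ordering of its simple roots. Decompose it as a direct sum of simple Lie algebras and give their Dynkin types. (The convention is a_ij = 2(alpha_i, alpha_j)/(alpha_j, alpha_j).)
A_4 (sl(5)) + D_6 (so(12))

The diagram associated to this matrix has two connected components: the simple roots {alpha_2, alpha_5, alpha_9, alpha_10} form a chain of 4 nodes with single edges (A_4), and {alpha_1, alpha_3, alpha_4, alpha_6, alpha_7, alpha_8} form a chain of 4 nodes with a fork of two nodes at one end (D_6). A semisimple Lie algebra decomposes uniquely as the direct sum of simple ideals, one per connected component of its Dynkin diagram, so g ≅ A_4 ⊕ D_6 (dimension 24 + 66 = 90).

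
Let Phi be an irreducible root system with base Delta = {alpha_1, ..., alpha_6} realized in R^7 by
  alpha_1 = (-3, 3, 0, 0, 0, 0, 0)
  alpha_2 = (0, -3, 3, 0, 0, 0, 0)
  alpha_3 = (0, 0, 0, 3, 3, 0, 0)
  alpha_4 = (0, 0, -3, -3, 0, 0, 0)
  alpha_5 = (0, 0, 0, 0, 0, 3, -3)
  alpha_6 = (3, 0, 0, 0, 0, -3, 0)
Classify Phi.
Compute the Cartan integers a_ij = 2(alpha_i, alpha_j)/(alpha_j, alpha_j); the resulting 6x6 Cartan matrix is
[[2, -1, 0, 0, 0, -1], [-1, 2, 0, -1, 0, 0], [0, 0, 2, -1, 0, 0], [0, -1, -1, 2, 0, 0], [0, 0, 0, 0, 2, -1], [-1, 0, 0, 0, -1, 2]].
All simple roots have the same length, so the diagram is simply laced. The associated Dynkin diagram is a chain of 6 nodes with single edges (A_6), so the type is A_6 (the algebra sl(7)).

A6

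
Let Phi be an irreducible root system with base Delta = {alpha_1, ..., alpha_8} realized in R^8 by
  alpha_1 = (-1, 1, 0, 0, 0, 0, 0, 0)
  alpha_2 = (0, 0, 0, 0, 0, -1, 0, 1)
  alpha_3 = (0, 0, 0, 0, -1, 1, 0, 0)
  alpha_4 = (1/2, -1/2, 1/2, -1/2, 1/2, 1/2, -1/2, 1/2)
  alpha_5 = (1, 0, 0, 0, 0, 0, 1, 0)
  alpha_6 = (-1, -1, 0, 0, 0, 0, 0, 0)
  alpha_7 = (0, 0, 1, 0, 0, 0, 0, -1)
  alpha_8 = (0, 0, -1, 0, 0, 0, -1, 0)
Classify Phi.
E8

Compute the Cartan integers a_ij = 2(alpha_i, alpha_j)/(alpha_j, alpha_j); the resulting 8x8 Cartan matrix is
[[2, 0, 0, -1, -1, 0, 0, 0], [0, 2, -1, 0, 0, 0, -1, 0], [0, -1, 2, 0, 0, 0, 0, 0], [-1, 0, 0, 2, 0, 0, 0, 0], [-1, 0, 0, 0, 2, -1, 0, -1], [0, 0, 0, 0, -1, 2, 0, 0], [0, -1, 0, 0, 0, 0, 2, -1], [0, 0, 0, 0, -1, 0, -1, 2]].
All simple roots have the same length, so the diagram is simply laced. The associated Dynkin diagram is a chain of 7 nodes with one extra node attached to the third node from one end (E_8), so the type is E_8.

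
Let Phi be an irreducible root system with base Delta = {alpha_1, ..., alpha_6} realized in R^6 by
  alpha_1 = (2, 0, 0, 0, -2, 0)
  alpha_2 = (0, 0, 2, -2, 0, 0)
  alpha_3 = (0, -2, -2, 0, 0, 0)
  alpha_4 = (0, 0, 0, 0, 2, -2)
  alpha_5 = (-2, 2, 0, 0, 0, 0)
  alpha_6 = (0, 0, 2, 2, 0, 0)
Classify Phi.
Compute the Cartan integers a_ij = 2(alpha_i, alpha_j)/(alpha_j, alpha_j); the resulting 6x6 Cartan matrix is
[[2, 0, 0, -1, -1, 0], [0, 2, -1, 0, 0, 0], [0, -1, 2, 0, -1, -1], [-1, 0, 0, 2, 0, 0], [-1, 0, -1, 0, 2, 0], [0, 0, -1, 0, 0, 2]].
All simple roots have the same length, so the diagram is simply laced. The associated Dynkin diagram is a chain of 4 nodes with a fork of two nodes at one end (D_6), so the type is D_6 (the algebra so(12)).

D6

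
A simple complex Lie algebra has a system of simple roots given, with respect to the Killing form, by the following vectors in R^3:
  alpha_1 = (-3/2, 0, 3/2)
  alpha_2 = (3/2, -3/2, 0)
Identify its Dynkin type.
type A_2

Compute the Cartan integers a_ij = 2(alpha_i, alpha_j)/(alpha_j, alpha_j); the resulting 2x2 Cartan matrix is
[[2, -1], [-1, 2]].
All simple roots have the same length, so the diagram is simply laced. The associated Dynkin diagram is a chain of 2 nodes with single edges (A_2), so the type is A_2 (the algebra sl(3)).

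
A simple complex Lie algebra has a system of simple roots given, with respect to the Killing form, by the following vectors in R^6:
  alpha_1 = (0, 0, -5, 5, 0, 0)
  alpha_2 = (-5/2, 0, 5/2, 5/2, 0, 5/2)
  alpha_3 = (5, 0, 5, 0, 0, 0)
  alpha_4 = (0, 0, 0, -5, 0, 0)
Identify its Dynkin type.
F_4

Compute the Cartan integers a_ij = 2(alpha_i, alpha_j)/(alpha_j, alpha_j); the resulting 4x4 Cartan matrix is
[[2, 0, -1, -2], [0, 2, 0, -1], [-1, 0, 2, 0], [-1, -1, 0, 2]].
The roots have two lengths (squared-length ratio 2:1); the short ones are alpha_{2,4}. The associated Dynkin diagram is a chain of 4 nodes with a double edge between the middle two (F_4), so the type is F_4.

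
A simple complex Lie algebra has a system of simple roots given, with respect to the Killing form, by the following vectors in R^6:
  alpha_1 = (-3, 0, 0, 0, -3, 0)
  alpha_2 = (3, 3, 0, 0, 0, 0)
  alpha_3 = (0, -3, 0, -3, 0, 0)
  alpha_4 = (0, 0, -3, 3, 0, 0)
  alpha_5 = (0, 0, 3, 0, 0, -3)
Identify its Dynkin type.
Compute the Cartan integers a_ij = 2(alpha_i, alpha_j)/(alpha_j, alpha_j); the resulting 5x5 Cartan matrix is
[[2, -1, 0, 0, 0], [-1, 2, -1, 0, 0], [0, -1, 2, -1, 0], [0, 0, -1, 2, -1], [0, 0, 0, -1, 2]].
All simple roots have the same length, so the diagram is simply laced. The associated Dynkin diagram is a chain of 5 nodes with single edges (A_5), so the type is A_5 (the algebra sl(6)).

type A_5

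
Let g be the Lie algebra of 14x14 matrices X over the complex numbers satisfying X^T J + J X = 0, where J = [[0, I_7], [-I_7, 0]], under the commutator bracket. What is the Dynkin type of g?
This is sp(14), which has dimension 14(14+1)/2 = 105 and rank 14/2 = 7. In the classification of classical Lie algebras, the symplectic algebra sp(2n) has type C_n; here n = 7, so the Dynkin diagram is a chain of 7 nodes with a double edge at one end; the terminal node there is the unique long simple root (C_7). Hence the type is C_7.

C_7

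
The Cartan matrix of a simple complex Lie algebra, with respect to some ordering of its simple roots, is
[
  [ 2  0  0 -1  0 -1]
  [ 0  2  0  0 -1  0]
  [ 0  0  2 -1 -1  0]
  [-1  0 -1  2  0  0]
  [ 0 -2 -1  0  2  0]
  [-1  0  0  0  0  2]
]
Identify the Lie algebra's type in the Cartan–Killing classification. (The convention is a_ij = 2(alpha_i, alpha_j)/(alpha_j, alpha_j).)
The matrix has rank 6 with 2's on the diagonal. Reading the off-diagonal entries as Dynkin edges (a single edge where a_ij = a_ji = -1; a double or triple edge where a_ij * a_ji = 2 or 3), the diagram is a chain of 6 nodes with a double edge at one end; the terminal node there is the unique short simple root (B_6). One simple-root ordering that puts it in standard form is (alpha_6, alpha_1, alpha_4, alpha_3, alpha_5, alpha_2). So the algebra is type B_6, i.e. so(13).

B_6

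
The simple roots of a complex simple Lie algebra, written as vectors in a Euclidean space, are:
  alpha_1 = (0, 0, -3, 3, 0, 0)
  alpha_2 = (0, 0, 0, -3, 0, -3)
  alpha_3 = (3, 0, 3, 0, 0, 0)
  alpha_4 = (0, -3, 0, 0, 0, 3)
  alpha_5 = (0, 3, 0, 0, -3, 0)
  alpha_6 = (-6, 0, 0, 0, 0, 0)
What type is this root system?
C_6

Compute the Cartan integers a_ij = 2(alpha_i, alpha_j)/(alpha_j, alpha_j); the resulting 6x6 Cartan matrix is
[[2, -1, -1, 0, 0, 0], [-1, 2, 0, -1, 0, 0], [-1, 0, 2, 0, 0, -1], [0, -1, 0, 2, -1, 0], [0, 0, 0, -1, 2, 0], [0, 0, -2, 0, 0, 2]].
The roots have two lengths (squared-length ratio 2:1); the short ones are alpha_{1,2,3,4,5}. The associated Dynkin diagram is a chain of 6 nodes with a double edge at one end; the terminal node there is the unique long simple root (C_6), so the type is C_6 (the algebra sp(12)).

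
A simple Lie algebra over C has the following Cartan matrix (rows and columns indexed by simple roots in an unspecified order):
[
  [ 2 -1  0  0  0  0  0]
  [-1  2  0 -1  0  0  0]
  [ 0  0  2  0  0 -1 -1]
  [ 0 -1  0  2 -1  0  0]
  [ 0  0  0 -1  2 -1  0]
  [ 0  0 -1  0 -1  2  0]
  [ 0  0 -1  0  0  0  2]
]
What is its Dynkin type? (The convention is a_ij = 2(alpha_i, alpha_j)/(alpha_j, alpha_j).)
The matrix has rank 7 with 2's on the diagonal. Reading the off-diagonal entries as Dynkin edges (a single edge where a_ij = a_ji = -1; a double or triple edge where a_ij * a_ji = 2 or 3), the diagram is a chain of 7 nodes with single edges (A_7). One simple-root ordering that puts it in standard form is (alpha_1, alpha_2, alpha_4, alpha_5, alpha_6, alpha_3, alpha_7). So the algebra is type A_7, i.e. sl(8).

A_7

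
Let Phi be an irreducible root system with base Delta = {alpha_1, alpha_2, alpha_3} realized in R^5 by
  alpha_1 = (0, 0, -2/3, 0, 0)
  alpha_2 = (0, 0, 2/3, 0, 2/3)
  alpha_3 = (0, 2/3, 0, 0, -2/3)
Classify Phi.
Compute the Cartan integers a_ij = 2(alpha_i, alpha_j)/(alpha_j, alpha_j); the resulting 3x3 Cartan matrix is
[[2, -1, 0], [-2, 2, -1], [0, -1, 2]].
The roots have two lengths (squared-length ratio 2:1); the short ones are alpha_{1}. The associated Dynkin diagram is a chain of 3 nodes with a double edge at one end; the terminal node there is the unique short simple root (B_3), so the type is B_3 (the algebra so(7)).

B_3 (so(7))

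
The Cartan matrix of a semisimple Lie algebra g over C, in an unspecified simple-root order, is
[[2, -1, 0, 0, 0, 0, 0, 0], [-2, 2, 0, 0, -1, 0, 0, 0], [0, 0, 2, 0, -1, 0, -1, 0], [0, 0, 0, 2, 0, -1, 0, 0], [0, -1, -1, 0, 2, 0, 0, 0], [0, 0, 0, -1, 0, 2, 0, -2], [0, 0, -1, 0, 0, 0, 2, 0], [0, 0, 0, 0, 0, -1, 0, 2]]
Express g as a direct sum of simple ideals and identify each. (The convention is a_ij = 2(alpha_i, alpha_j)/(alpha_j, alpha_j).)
type B_3 ⊕ type B_5

The diagram associated to this matrix has two connected components: the simple roots {alpha_4, alpha_6, alpha_8} form a chain of 3 nodes with a double edge at one end; the terminal node there is the unique short simple root (B_3), and {alpha_1, alpha_2, alpha_3, alpha_5, alpha_7} form a chain of 5 nodes with a double edge at one end; the terminal node there is the unique short simple root (B_5). A semisimple Lie algebra decomposes uniquely as the direct sum of simple ideals, one per connected component of its Dynkin diagram, so g ≅ B_3 ⊕ B_5 (dimension 21 + 55 = 76).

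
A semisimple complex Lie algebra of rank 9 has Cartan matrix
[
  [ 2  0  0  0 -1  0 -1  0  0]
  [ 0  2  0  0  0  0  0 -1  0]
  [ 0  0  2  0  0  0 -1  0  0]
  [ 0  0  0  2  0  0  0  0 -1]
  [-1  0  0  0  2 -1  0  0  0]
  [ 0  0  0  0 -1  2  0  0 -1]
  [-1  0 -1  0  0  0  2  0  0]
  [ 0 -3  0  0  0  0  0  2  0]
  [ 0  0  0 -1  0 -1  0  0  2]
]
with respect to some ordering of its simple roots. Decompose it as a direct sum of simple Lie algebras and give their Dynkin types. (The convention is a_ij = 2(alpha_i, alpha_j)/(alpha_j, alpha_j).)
The diagram associated to this matrix has two connected components: the simple roots {alpha_1, alpha_3, alpha_4, alpha_5, alpha_6, alpha_7, alpha_9} form a chain of 7 nodes with single edges (A_7), and {alpha_2, alpha_8} form two nodes joined by a triple edge (G_2). A semisimple Lie algebra decomposes uniquely as the direct sum of simple ideals, one per connected component of its Dynkin diagram, so g ≅ A_7 ⊕ G_2 (dimension 63 + 14 = 77).

A7 ⊕ G2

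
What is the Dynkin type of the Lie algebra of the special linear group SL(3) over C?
This is sl(3), which has dimension 3^2 - 1 = 8 and rank 3 - 1 = 2 (a Cartan subalgebra is the diagonal traceless matrices). In the classification of classical Lie algebras, the special linear algebra sl(n+1) has type A_n; here n = 2, so the Dynkin diagram is a chain of 2 nodes with single edges (A_2). Hence the type is A_2.

A_2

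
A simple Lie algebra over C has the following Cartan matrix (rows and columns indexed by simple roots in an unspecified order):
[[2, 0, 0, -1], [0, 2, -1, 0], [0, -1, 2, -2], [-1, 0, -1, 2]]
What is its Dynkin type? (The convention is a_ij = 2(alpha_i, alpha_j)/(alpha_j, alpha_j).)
The matrix has rank 4 with 2's on the diagonal. Reading the off-diagonal entries as Dynkin edges (a single edge where a_ij = a_ji = -1; a double or triple edge where a_ij * a_ji = 2 or 3), the diagram is a chain of 4 nodes with a double edge between the middle two (F_4). One simple-root ordering that puts it in standard form is (alpha_2, alpha_3, alpha_4, alpha_1). So the algebra is type F_4.

type F_4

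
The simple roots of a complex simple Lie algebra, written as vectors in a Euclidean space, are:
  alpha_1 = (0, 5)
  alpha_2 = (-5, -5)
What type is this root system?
B2

Compute the Cartan integers a_ij = 2(alpha_i, alpha_j)/(alpha_j, alpha_j); the resulting 2x2 Cartan matrix is
[[2, -1], [-2, 2]].
The roots have two lengths (squared-length ratio 2:1); the short ones are alpha_{1}. The associated Dynkin diagram is a chain of 2 nodes with a double edge at one end; the terminal node there is the unique short simple root (B_2), so the type is B_2 (the algebra so(5)).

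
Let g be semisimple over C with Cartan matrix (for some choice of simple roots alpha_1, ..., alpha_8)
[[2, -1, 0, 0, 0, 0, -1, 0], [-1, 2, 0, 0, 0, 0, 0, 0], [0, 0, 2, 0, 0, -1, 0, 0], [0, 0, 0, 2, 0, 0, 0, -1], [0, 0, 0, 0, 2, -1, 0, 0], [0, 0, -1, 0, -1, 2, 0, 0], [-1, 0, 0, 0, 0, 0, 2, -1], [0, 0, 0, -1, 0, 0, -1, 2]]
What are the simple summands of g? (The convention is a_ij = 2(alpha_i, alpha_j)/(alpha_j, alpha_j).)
A_3 (sl(4)) + A_5 (sl(6))

The diagram associated to this matrix has two connected components: the simple roots {alpha_3, alpha_5, alpha_6} form a chain of 3 nodes with single edges (A_3), and {alpha_1, alpha_2, alpha_4, alpha_7, alpha_8} form a chain of 5 nodes with single edges (A_5). A semisimple Lie algebra decomposes uniquely as the direct sum of simple ideals, one per connected component of its Dynkin diagram, so g ≅ A_3 ⊕ A_5 (dimension 15 + 35 = 50).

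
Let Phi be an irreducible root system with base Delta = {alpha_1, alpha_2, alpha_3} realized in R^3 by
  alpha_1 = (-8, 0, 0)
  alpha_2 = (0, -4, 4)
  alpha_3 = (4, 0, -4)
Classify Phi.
C_3 (sp(6))

Compute the Cartan integers a_ij = 2(alpha_i, alpha_j)/(alpha_j, alpha_j); the resulting 3x3 Cartan matrix is
[[2, 0, -2], [0, 2, -1], [-1, -1, 2]].
The roots have two lengths (squared-length ratio 2:1); the short ones are alpha_{2,3}. The associated Dynkin diagram is a chain of 3 nodes with a double edge at one end; the terminal node there is the unique long simple root (C_3), so the type is C_3 (the algebra sp(6)).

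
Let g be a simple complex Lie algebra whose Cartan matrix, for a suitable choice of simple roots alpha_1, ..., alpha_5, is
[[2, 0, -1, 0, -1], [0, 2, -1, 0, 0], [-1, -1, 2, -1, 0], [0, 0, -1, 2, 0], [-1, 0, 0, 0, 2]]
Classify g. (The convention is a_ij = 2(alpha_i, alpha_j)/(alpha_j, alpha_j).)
D_5

The matrix has rank 5 with 2's on the diagonal. Reading the off-diagonal entries as Dynkin edges (a single edge where a_ij = a_ji = -1; a double or triple edge where a_ij * a_ji = 2 or 3), the diagram is a chain of 3 nodes with a fork of two nodes at one end (D_5). One simple-root ordering that puts it in standard form is (alpha_5, alpha_1, alpha_3, alpha_2, alpha_4). So the algebra is type D_5, i.e. so(10).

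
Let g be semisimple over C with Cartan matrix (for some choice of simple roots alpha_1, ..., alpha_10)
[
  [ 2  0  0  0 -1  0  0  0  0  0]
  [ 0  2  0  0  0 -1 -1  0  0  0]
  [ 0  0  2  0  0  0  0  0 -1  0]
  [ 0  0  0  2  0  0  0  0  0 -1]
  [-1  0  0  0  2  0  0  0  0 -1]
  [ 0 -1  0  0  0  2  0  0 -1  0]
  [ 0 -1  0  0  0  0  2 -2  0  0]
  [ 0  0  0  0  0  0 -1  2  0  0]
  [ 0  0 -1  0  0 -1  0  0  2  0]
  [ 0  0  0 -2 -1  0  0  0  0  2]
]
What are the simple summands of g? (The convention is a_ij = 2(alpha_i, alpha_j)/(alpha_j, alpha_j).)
B_4 ⊕ B_6

The diagram associated to this matrix has two connected components: the simple roots {alpha_1, alpha_4, alpha_5, alpha_10} form a chain of 4 nodes with a double edge at one end; the terminal node there is the unique short simple root (B_4), and {alpha_2, alpha_3, alpha_6, alpha_7, alpha_8, alpha_9} form a chain of 6 nodes with a double edge at one end; the terminal node there is the unique short simple root (B_6). A semisimple Lie algebra decomposes uniquely as the direct sum of simple ideals, one per connected component of its Dynkin diagram, so g ≅ B_4 ⊕ B_6 (dimension 36 + 78 = 114).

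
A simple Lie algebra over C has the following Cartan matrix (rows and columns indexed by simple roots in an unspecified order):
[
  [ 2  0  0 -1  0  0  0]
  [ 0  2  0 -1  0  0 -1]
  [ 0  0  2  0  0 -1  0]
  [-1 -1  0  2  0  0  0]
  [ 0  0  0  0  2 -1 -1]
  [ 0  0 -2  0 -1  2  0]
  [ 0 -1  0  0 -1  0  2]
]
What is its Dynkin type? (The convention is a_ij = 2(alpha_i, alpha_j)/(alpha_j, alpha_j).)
The matrix has rank 7 with 2's on the diagonal. Reading the off-diagonal entries as Dynkin edges (a single edge where a_ij = a_ji = -1; a double or triple edge where a_ij * a_ji = 2 or 3), the diagram is a chain of 7 nodes with a double edge at one end; the terminal node there is the unique short simple root (B_7). One simple-root ordering that puts it in standard form is (alpha_1, alpha_4, alpha_2, alpha_7, alpha_5, alpha_6, alpha_3). So the algebra is type B_7, i.e. so(15).

B_7 (so(15))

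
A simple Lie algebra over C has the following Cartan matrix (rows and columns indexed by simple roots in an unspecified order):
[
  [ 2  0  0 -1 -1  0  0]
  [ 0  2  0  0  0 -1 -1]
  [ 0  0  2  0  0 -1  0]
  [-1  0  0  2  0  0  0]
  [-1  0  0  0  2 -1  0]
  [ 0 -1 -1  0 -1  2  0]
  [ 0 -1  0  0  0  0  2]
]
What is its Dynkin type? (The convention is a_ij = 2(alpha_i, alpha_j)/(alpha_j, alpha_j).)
The matrix has rank 7 with 2's on the diagonal. Reading the off-diagonal entries as Dynkin edges (a single edge where a_ij = a_ji = -1; a double or triple edge where a_ij * a_ji = 2 or 3), the diagram is a chain of 6 nodes with one extra node attached to the third node from one end (E_7). One simple-root ordering that puts it in standard form is (alpha_7, alpha_3, alpha_2, alpha_6, alpha_5, alpha_1, alpha_4). So the algebra is type E_7.

E_7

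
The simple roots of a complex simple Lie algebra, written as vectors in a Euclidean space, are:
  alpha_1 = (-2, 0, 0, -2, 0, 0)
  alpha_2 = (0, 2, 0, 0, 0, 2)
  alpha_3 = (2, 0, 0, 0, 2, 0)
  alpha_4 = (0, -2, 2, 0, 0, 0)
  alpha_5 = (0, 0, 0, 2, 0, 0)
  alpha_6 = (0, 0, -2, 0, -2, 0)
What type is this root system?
Compute the Cartan integers a_ij = 2(alpha_i, alpha_j)/(alpha_j, alpha_j); the resulting 6x6 Cartan matrix is
[[2, 0, -1, 0, -2, 0], [0, 2, 0, -1, 0, 0], [-1, 0, 2, 0, 0, -1], [0, -1, 0, 2, 0, -1], [-1, 0, 0, 0, 2, 0], [0, 0, -1, -1, 0, 2]].
The roots have two lengths (squared-length ratio 2:1); the short ones are alpha_{5}. The associated Dynkin diagram is a chain of 6 nodes with a double edge at one end; the terminal node there is the unique short simple root (B_6), so the type is B_6 (the algebra so(13)).

B_6 (so(13))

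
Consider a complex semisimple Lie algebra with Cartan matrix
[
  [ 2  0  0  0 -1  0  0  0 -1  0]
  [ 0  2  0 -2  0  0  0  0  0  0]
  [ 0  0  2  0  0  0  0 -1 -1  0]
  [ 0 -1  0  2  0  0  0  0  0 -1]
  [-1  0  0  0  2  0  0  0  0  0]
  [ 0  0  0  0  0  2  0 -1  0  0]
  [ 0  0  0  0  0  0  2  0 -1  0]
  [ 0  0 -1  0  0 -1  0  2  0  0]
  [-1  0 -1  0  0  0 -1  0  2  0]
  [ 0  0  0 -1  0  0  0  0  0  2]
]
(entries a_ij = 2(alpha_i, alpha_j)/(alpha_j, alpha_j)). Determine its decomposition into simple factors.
The diagram associated to this matrix has two connected components: the simple roots {alpha_2, alpha_4, alpha_10} form a chain of 3 nodes with a double edge at one end; the terminal node there is the unique long simple root (C_3), and {alpha_1, alpha_3, alpha_5, alpha_6, alpha_7, alpha_8, alpha_9} form a chain of 6 nodes with one extra node attached to the third node from one end (E_7). A semisimple Lie algebra decomposes uniquely as the direct sum of simple ideals, one per connected component of its Dynkin diagram, so g ≅ C_3 ⊕ E_7 (dimension 21 + 133 = 154).

C_3 (sp(6)) + E_7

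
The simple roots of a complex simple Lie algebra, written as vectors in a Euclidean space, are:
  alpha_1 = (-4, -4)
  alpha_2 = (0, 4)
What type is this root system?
Compute the Cartan integers a_ij = 2(alpha_i, alpha_j)/(alpha_j, alpha_j); the resulting 2x2 Cartan matrix is
[[2, -2], [-1, 2]].
The roots have two lengths (squared-length ratio 2:1); the short ones are alpha_{2}. The associated Dynkin diagram is a chain of 2 nodes with a double edge at one end; the terminal node there is the unique short simple root (B_2), so the type is B_2 (the algebra so(5)).

B_2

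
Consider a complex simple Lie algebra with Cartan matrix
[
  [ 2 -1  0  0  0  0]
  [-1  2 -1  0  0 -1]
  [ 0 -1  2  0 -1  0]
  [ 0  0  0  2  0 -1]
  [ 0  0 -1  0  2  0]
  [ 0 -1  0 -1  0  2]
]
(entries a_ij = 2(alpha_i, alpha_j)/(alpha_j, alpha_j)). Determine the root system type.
E_6

The matrix has rank 6 with 2's on the diagonal. Reading the off-diagonal entries as Dynkin edges (a single edge where a_ij = a_ji = -1; a double or triple edge where a_ij * a_ji = 2 or 3), the diagram is a chain of 5 nodes with one extra node attached to the third node from one end (E_6). One simple-root ordering that puts it in standard form is (alpha_5, alpha_1, alpha_3, alpha_2, alpha_6, alpha_4). So the algebra is type E_6.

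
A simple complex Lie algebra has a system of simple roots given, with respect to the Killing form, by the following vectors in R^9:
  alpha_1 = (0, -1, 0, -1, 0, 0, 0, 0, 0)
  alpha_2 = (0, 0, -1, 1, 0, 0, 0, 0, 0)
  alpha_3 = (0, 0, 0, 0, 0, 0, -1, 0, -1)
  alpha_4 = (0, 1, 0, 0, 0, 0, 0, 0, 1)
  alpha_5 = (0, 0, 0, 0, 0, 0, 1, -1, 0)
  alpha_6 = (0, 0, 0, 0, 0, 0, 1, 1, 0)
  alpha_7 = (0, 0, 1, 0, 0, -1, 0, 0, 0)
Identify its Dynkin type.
D_7

Compute the Cartan integers a_ij = 2(alpha_i, alpha_j)/(alpha_j, alpha_j); the resulting 7x7 Cartan matrix is
[[2, -1, 0, -1, 0, 0, 0], [-1, 2, 0, 0, 0, 0, -1], [0, 0, 2, -1, -1, -1, 0], [-1, 0, -1, 2, 0, 0, 0], [0, 0, -1, 0, 2, 0, 0], [0, 0, -1, 0, 0, 2, 0], [0, -1, 0, 0, 0, 0, 2]].
All simple roots have the same length, so the diagram is simply laced. The associated Dynkin diagram is a chain of 5 nodes with a fork of two nodes at one end (D_7), so the type is D_7 (the algebra so(14)).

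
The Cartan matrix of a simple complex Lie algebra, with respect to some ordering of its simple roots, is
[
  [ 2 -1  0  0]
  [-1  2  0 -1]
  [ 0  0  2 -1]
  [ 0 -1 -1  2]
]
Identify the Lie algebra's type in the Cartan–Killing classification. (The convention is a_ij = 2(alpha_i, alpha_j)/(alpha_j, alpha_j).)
A_4 (sl(5))

The matrix has rank 4 with 2's on the diagonal. Reading the off-diagonal entries as Dynkin edges (a single edge where a_ij = a_ji = -1; a double or triple edge where a_ij * a_ji = 2 or 3), the diagram is a chain of 4 nodes with single edges (A_4). One simple-root ordering that puts it in standard form is (alpha_1, alpha_2, alpha_4, alpha_3). So the algebra is type A_4, i.e. sl(5).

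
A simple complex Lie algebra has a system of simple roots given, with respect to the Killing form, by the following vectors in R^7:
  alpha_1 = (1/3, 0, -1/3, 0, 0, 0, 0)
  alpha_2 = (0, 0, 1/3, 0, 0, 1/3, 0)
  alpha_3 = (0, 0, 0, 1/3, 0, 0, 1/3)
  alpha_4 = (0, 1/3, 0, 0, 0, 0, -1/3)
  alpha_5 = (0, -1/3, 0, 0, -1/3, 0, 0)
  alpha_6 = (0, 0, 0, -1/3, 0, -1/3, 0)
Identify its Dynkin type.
type A_6

Compute the Cartan integers a_ij = 2(alpha_i, alpha_j)/(alpha_j, alpha_j); the resulting 6x6 Cartan matrix is
[[2, -1, 0, 0, 0, 0], [-1, 2, 0, 0, 0, -1], [0, 0, 2, -1, 0, -1], [0, 0, -1, 2, -1, 0], [0, 0, 0, -1, 2, 0], [0, -1, -1, 0, 0, 2]].
All simple roots have the same length, so the diagram is simply laced. The associated Dynkin diagram is a chain of 6 nodes with single edges (A_6), so the type is A_6 (the algebra sl(7)).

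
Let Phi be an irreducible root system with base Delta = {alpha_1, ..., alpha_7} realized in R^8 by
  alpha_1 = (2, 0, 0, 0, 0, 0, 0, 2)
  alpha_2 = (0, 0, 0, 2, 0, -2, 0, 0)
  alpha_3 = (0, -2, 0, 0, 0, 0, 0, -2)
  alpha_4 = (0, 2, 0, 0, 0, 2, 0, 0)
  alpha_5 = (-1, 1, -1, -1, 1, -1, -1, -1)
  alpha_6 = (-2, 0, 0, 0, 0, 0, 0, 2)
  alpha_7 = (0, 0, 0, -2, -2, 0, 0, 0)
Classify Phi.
E_7

Compute the Cartan integers a_ij = 2(alpha_i, alpha_j)/(alpha_j, alpha_j); the resulting 7x7 Cartan matrix is
[[2, 0, -1, 0, -1, 0, 0], [0, 2, 0, -1, 0, 0, -1], [-1, 0, 2, -1, 0, -1, 0], [0, -1, -1, 2, 0, 0, 0], [-1, 0, 0, 0, 2, 0, 0], [0, 0, -1, 0, 0, 2, 0], [0, -1, 0, 0, 0, 0, 2]].
All simple roots have the same length, so the diagram is simply laced. The associated Dynkin diagram is a chain of 6 nodes with one extra node attached to the third node from one end (E_7), so the type is E_7.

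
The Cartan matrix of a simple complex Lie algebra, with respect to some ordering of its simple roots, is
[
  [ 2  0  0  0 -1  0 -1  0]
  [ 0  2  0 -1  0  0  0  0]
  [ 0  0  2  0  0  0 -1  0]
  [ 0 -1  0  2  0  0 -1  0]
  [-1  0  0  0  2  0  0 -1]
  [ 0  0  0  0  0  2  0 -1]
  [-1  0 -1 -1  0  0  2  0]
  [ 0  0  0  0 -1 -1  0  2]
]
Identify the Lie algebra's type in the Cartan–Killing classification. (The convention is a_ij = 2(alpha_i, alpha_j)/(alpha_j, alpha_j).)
E8

The matrix has rank 8 with 2's on the diagonal. Reading the off-diagonal entries as Dynkin edges (a single edge where a_ij = a_ji = -1; a double or triple edge where a_ij * a_ji = 2 or 3), the diagram is a chain of 7 nodes with one extra node attached to the third node from one end (E_8). One simple-root ordering that puts it in standard form is (alpha_2, alpha_3, alpha_4, alpha_7, alpha_1, alpha_5, alpha_8, alpha_6). So the algebra is type E_8.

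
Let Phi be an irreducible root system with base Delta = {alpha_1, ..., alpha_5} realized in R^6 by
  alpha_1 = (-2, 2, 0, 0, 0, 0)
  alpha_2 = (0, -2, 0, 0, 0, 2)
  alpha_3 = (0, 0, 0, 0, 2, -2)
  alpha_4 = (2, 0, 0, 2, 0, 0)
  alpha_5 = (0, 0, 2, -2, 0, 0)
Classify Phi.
type A_5

Compute the Cartan integers a_ij = 2(alpha_i, alpha_j)/(alpha_j, alpha_j); the resulting 5x5 Cartan matrix is
[[2, -1, 0, -1, 0], [-1, 2, -1, 0, 0], [0, -1, 2, 0, 0], [-1, 0, 0, 2, -1], [0, 0, 0, -1, 2]].
All simple roots have the same length, so the diagram is simply laced. The associated Dynkin diagram is a chain of 5 nodes with single edges (A_5), so the type is A_5 (the algebra sl(6)).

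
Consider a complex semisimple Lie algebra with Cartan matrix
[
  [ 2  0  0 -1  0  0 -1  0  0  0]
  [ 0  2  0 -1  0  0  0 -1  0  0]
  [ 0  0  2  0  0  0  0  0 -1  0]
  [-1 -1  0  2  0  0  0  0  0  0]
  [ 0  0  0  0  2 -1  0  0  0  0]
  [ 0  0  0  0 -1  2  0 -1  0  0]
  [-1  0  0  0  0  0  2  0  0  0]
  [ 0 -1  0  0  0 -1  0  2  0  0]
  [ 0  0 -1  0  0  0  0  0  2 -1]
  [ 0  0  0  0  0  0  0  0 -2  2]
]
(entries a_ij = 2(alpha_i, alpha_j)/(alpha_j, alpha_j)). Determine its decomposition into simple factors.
The diagram associated to this matrix has two connected components: the simple roots {alpha_1, alpha_2, alpha_4, alpha_5, alpha_6, alpha_7, alpha_8} form a chain of 7 nodes with single edges (A_7), and {alpha_3, alpha_9, alpha_10} form a chain of 3 nodes with a double edge at one end; the terminal node there is the unique long simple root (C_3). A semisimple Lie algebra decomposes uniquely as the direct sum of simple ideals, one per connected component of its Dynkin diagram, so g ≅ A_7 ⊕ C_3 (dimension 63 + 21 = 84).

type A_7 + type C_3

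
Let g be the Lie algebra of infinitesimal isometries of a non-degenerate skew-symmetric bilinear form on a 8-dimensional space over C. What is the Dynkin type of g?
This is sp(8), which has dimension 8(8+1)/2 = 36 and rank 8/2 = 4. In the classification of classical Lie algebras, the symplectic algebra sp(2n) has type C_n; here n = 4, so the Dynkin diagram is a chain of 4 nodes with a double edge at one end; the terminal node there is the unique long simple root (C_4). Hence the type is C_4.

type C_4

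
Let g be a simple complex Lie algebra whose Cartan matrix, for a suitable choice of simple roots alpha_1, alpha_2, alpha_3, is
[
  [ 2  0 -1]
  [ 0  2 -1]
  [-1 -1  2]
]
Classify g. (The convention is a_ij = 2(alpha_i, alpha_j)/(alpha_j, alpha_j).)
The matrix has rank 3 with 2's on the diagonal. Reading the off-diagonal entries as Dynkin edges (a single edge where a_ij = a_ji = -1; a double or triple edge where a_ij * a_ji = 2 or 3), the diagram is a chain of 3 nodes with single edges (A_3). One simple-root ordering that puts it in standard form is (alpha_2, alpha_3, alpha_1). So the algebra is type A_3, i.e. sl(4).

type A_3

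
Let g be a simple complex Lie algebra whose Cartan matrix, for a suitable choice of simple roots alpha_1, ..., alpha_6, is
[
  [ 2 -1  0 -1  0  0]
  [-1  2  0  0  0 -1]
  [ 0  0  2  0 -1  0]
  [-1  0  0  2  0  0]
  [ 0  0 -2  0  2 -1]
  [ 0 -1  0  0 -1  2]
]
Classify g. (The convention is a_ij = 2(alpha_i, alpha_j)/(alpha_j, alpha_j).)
B6

The matrix has rank 6 with 2's on the diagonal. Reading the off-diagonal entries as Dynkin edges (a single edge where a_ij = a_ji = -1; a double or triple edge where a_ij * a_ji = 2 or 3), the diagram is a chain of 6 nodes with a double edge at one end; the terminal node there is the unique short simple root (B_6). One simple-root ordering that puts it in standard form is (alpha_4, alpha_1, alpha_2, alpha_6, alpha_5, alpha_3). So the algebra is type B_6, i.e. so(13).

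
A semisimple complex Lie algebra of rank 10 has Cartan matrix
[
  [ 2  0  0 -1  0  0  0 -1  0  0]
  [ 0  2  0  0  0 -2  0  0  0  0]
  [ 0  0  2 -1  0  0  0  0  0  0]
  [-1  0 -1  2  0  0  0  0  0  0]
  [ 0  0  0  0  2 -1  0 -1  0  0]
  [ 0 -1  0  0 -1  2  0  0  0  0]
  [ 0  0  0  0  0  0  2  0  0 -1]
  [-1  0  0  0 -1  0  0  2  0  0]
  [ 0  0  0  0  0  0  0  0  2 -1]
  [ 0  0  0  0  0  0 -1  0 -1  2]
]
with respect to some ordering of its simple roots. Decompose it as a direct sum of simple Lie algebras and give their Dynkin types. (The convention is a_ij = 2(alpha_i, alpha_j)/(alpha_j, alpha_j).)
A_3 (sl(4)) ⊕ C_7 (sp(14))

The diagram associated to this matrix has two connected components: the simple roots {alpha_7, alpha_9, alpha_10} form a chain of 3 nodes with single edges (A_3), and {alpha_1, alpha_2, alpha_3, alpha_4, alpha_5, alpha_6, alpha_8} form a chain of 7 nodes with a double edge at one end; the terminal node there is the unique long simple root (C_7). A semisimple Lie algebra decomposes uniquely as the direct sum of simple ideals, one per connected component of its Dynkin diagram, so g ≅ A_3 ⊕ C_7 (dimension 15 + 105 = 120).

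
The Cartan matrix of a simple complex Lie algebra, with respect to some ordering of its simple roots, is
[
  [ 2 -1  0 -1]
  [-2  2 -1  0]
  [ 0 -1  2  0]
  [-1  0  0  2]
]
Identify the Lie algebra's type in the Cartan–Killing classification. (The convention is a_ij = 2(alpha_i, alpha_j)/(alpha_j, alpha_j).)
The matrix has rank 4 with 2's on the diagonal. Reading the off-diagonal entries as Dynkin edges (a single edge where a_ij = a_ji = -1; a double or triple edge where a_ij * a_ji = 2 or 3), the diagram is a chain of 4 nodes with a double edge between the middle two (F_4). One simple-root ordering that puts it in standard form is (alpha_3, alpha_2, alpha_1, alpha_4). So the algebra is type F_4.

type F_4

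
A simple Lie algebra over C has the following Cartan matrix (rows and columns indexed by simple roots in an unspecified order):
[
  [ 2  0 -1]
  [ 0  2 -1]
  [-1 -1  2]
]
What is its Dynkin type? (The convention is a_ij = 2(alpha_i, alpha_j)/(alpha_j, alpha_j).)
The matrix has rank 3 with 2's on the diagonal. Reading the off-diagonal entries as Dynkin edges (a single edge where a_ij = a_ji = -1; a double or triple edge where a_ij * a_ji = 2 or 3), the diagram is a chain of 3 nodes with single edges (A_3). One simple-root ordering that puts it in standard form is (alpha_2, alpha_3, alpha_1). So the algebra is type A_3, i.e. sl(4).

A_3 (sl(4))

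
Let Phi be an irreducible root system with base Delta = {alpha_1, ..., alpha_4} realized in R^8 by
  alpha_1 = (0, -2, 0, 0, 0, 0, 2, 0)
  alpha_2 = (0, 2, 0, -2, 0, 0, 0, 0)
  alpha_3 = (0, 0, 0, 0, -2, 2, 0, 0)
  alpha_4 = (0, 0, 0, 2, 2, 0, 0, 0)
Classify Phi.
Compute the Cartan integers a_ij = 2(alpha_i, alpha_j)/(alpha_j, alpha_j); the resulting 4x4 Cartan matrix is
[[2, -1, 0, 0], [-1, 2, 0, -1], [0, 0, 2, -1], [0, -1, -1, 2]].
All simple roots have the same length, so the diagram is simply laced. The associated Dynkin diagram is a chain of 4 nodes with single edges (A_4), so the type is A_4 (the algebra sl(5)).

A_4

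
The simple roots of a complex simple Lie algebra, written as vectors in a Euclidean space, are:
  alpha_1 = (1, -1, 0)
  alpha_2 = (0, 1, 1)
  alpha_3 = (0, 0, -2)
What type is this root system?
Compute the Cartan integers a_ij = 2(alpha_i, alpha_j)/(alpha_j, alpha_j); the resulting 3x3 Cartan matrix is
[[2, -1, 0], [-1, 2, -1], [0, -2, 2]].
The roots have two lengths (squared-length ratio 2:1); the short ones are alpha_{1,2}. The associated Dynkin diagram is a chain of 3 nodes with a double edge at one end; the terminal node there is the unique long simple root (C_3), so the type is C_3 (the algebra sp(6)).

C_3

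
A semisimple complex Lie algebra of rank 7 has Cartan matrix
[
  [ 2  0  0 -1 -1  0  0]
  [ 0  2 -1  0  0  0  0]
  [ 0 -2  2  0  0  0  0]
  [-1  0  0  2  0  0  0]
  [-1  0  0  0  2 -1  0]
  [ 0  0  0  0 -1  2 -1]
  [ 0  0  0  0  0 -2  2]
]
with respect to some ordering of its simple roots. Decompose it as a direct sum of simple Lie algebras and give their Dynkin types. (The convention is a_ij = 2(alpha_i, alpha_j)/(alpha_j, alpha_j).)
The diagram associated to this matrix has two connected components: the simple roots {alpha_2, alpha_3} form a chain of 2 nodes with a double edge at one end; the terminal node there is the unique short simple root (B_2), and {alpha_1, alpha_4, alpha_5, alpha_6, alpha_7} form a chain of 5 nodes with a double edge at one end; the terminal node there is the unique long simple root (C_5). A semisimple Lie algebra decomposes uniquely as the direct sum of simple ideals, one per connected component of its Dynkin diagram, so g ≅ B_2 ⊕ C_5 (dimension 10 + 55 = 65).

B2 + C5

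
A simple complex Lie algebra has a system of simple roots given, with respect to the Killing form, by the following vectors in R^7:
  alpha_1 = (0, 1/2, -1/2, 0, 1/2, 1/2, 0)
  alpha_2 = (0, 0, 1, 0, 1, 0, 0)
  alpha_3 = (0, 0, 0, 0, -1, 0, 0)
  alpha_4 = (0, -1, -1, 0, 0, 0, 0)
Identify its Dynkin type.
Compute the Cartan integers a_ij = 2(alpha_i, alpha_j)/(alpha_j, alpha_j); the resulting 4x4 Cartan matrix is
[[2, 0, -1, 0], [0, 2, -2, -1], [-1, -1, 2, 0], [0, -1, 0, 2]].
The roots have two lengths (squared-length ratio 2:1); the short ones are alpha_{1,3}. The associated Dynkin diagram is a chain of 4 nodes with a double edge between the middle two (F_4), so the type is F_4.

F_4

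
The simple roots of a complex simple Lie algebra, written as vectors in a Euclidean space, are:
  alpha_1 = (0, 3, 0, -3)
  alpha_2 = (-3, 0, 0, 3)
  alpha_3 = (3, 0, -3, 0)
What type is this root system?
A_3 (sl(4))

Compute the Cartan integers a_ij = 2(alpha_i, alpha_j)/(alpha_j, alpha_j); the resulting 3x3 Cartan matrix is
[[2, -1, 0], [-1, 2, -1], [0, -1, 2]].
All simple roots have the same length, so the diagram is simply laced. The associated Dynkin diagram is a chain of 3 nodes with single edges (A_3), so the type is A_3 (the algebra sl(4)).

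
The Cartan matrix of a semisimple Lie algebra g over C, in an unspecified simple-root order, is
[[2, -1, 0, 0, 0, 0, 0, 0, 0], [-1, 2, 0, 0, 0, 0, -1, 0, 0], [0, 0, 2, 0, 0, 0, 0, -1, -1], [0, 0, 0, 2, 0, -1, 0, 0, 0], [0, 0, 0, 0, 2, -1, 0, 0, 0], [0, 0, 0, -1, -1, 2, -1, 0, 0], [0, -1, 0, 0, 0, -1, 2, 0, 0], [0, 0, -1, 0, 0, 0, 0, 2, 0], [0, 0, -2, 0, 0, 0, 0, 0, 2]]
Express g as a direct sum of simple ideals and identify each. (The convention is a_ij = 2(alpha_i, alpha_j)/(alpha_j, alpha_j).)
The diagram associated to this matrix has two connected components: the simple roots {alpha_3, alpha_8, alpha_9} form a chain of 3 nodes with a double edge at one end; the terminal node there is the unique long simple root (C_3), and {alpha_1, alpha_2, alpha_4, alpha_5, alpha_6, alpha_7} form a chain of 4 nodes with a fork of two nodes at one end (D_6). A semisimple Lie algebra decomposes uniquely as the direct sum of simple ideals, one per connected component of its Dynkin diagram, so g ≅ C_3 ⊕ D_6 (dimension 21 + 66 = 87).

C_3 (sp(6)) + D_6 (so(12))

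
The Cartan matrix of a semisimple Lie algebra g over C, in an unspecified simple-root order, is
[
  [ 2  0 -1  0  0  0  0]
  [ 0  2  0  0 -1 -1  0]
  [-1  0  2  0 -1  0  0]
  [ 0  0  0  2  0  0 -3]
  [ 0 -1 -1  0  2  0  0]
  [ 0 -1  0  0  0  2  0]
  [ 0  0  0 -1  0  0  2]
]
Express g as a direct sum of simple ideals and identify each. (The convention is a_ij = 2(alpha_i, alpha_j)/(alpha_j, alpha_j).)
type A_5 ⊕ type G_2

The diagram associated to this matrix has two connected components: the simple roots {alpha_1, alpha_2, alpha_3, alpha_5, alpha_6} form a chain of 5 nodes with single edges (A_5), and {alpha_4, alpha_7} form two nodes joined by a triple edge (G_2). A semisimple Lie algebra decomposes uniquely as the direct sum of simple ideals, one per connected component of its Dynkin diagram, so g ≅ A_5 ⊕ G_2 (dimension 35 + 14 = 49).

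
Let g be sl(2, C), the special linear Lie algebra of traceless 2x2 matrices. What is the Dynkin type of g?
This is sl(2), which has dimension 2^2 - 1 = 3 and rank 2 - 1 = 1 (a Cartan subalgebra is the diagonal traceless matrices). In the classification of classical Lie algebras, the special linear algebra sl(n+1) has type A_n; here n = 1, so the Dynkin diagram is a chain of 1 nodes with single edges (A_1). Hence the type is A_1.

A1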